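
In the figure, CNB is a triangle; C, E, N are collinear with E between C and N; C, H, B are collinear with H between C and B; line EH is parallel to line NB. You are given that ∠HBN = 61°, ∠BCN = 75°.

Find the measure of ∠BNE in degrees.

1. ∠CBN = 61°  [H on ray BC]
2. ∠BNC = 44°  [△CNB]
3. ∠BNE = 44°  [E on ray NC]

∠BNE = 44°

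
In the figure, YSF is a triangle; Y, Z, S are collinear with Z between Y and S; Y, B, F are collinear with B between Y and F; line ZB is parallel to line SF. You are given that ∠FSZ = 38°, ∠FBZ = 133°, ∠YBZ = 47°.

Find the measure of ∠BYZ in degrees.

1. ∠FSY = 38°  [Z on ray SY]
2. ∠SFY = 47°  [ZB∥SF, corresponding at B]
3. ∠FYS = 95°  [△YSF]
4. ∠BYZ = 95°  [Z on YS, B on YF]

∠BYZ = 95°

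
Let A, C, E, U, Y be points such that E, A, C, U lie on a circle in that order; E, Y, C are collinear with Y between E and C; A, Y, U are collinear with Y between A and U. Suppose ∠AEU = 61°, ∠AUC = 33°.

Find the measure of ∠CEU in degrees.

∠CEU = 28°

1. ∠ACU = 119°  [cyclic EACU, opposite ∠E+∠C]
2. ∠CAU = 28°  [△ACU]
3. ∠CEU = 28°  [same arc CU]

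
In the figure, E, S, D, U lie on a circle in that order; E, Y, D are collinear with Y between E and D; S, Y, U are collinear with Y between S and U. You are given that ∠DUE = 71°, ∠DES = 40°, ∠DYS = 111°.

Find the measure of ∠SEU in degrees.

1. ∠DSE = 109°  [cyclic ESDU, opposite ∠S+∠U]
2. ∠DUS = 40°  [same arc SD]
3. ∠EDS = 31°  [△ESD]
4. ∠DSU = 38°  [△SYD]
5. ∠SDU = 102°  [△SDU]
6. ∠SEU = 78°  [cyclic ESDU, opposite ∠E+∠D]

∠SEU = 78°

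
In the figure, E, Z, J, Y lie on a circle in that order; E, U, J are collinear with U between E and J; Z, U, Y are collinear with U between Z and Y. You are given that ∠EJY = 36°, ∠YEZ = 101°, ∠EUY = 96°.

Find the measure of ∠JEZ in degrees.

∠JEZ = 60°

1. ∠EZY = 36°  [same arc EY]
2. ∠JUZ = 96°  [vertical angles at U]
3. ∠EUZ = 84°  [linear pair at U on EJ]
4. ∠JEZ = 60°  [△EUZ]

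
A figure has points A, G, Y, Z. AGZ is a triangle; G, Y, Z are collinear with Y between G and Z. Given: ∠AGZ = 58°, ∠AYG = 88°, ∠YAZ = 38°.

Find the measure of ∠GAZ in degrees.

1. ∠AYZ = 92°  [linear pair at Y on GZ]
2. ∠AZY = 50°  [△AYZ]
3. ∠AZG = 50°  [Y on ray ZG]
4. ∠GAZ = 72°  [△AGZ]

∠GAZ = 72°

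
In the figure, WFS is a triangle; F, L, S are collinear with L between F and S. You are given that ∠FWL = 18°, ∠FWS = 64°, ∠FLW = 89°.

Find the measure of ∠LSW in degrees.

∠LSW = 43°

1. ∠LFW = 73°  [△WFL]
2. ∠SFW = 73°  [L on ray FS]
3. ∠FSW = 43°  [△WFS]
4. ∠LSW = 43°  [L on ray SF]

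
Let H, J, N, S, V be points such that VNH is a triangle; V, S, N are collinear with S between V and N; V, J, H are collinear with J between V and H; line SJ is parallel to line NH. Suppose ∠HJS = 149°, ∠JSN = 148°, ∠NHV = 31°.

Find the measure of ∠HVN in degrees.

∠HVN = 117°

1. ∠SJV = 31°  [linear pair at J on VH]
2. ∠JSV = 32°  [linear pair at S on VN]
3. ∠JVS = 117°  [△VSJ]
4. ∠HVN = 117°  [S on VN, J on VH]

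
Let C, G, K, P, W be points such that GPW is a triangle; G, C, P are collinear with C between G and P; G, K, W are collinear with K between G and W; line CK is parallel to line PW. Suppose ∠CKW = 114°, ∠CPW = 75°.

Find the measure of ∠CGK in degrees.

∠CGK = 39°

1. ∠CKG = 66°  [linear pair at K on GW]
2. ∠GPW = 75°  [C on ray PG]
3. ∠GWP = 66°  [CK∥PW, corresponding at K]
4. ∠PGW = 39°  [△GPW]
5. ∠CGK = 39°  [C on GP, K on GW]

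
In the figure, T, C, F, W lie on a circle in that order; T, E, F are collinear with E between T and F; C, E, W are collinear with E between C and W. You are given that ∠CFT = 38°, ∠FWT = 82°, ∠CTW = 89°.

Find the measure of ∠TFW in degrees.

∠TFW = 53°

1. ∠CWT = 38°  [same arc TC]
2. ∠TCW = 53°  [△TCW]
3. ∠TFW = 53°  [same arc TW]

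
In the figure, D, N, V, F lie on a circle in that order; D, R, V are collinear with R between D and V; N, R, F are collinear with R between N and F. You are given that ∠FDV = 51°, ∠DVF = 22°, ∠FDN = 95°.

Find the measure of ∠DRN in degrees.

∠DRN = 114°

1. ∠FNV = 51°  [same arc VF]
2. ∠DNF = 22°  [same arc DF]
3. ∠FVN = 85°  [cyclic DNVF, opposite ∠D+∠V]
4. ∠NFV = 44°  [△NVF]
5. ∠NDV = 44°  [same arc NV]
6. ∠DRN = 114°  [△DRN]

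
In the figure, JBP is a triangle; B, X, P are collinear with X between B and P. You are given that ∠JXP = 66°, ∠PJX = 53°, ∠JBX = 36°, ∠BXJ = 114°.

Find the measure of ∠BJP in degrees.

1. ∠JPX = 61°  [△JXP]
2. ∠JBP = 36°  [X on ray BP]
3. ∠BPJ = 61°  [X on ray PB]
4. ∠BJP = 83°  [△JBP]

∠BJP = 83°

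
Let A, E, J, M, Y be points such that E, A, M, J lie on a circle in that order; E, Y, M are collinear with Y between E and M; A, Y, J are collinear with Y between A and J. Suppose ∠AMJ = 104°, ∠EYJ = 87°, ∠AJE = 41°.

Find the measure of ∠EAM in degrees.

1. ∠AEJ = 76°  [cyclic EAMJ, opposite ∠E+∠M]
2. ∠AYM = 87°  [vertical angles at Y]
3. ∠AME = 41°  [same arc EA]
4. ∠EAJ = 63°  [△EAJ]
5. ∠AYE = 93°  [linear pair at Y on EM]
6. ∠AEM = 24°  [△EYA]
7. ∠EAM = 115°  [△EAM]

∠EAM = 115°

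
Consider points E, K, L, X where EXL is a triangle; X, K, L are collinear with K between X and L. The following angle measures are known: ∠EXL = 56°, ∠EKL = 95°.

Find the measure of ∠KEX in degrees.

1. ∠EXK = 56°  [K on ray XL]
2. ∠EKX = 85°  [linear pair at K on XL]
3. ∠KEX = 39°  [△EXK]

∠KEX = 39°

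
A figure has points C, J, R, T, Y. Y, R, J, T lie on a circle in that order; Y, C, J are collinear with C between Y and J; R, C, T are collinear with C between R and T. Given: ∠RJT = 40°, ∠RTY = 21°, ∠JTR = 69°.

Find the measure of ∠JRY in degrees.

∠JRY = 90°

1. ∠RJY = 21°  [same arc YR]
2. ∠JYR = 69°  [same arc RJ]
3. ∠JRY = 90°  [△YRJ]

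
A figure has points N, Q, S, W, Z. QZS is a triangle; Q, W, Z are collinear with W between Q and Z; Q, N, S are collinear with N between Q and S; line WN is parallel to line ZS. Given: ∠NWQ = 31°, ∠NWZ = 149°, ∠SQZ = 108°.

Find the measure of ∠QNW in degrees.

1. ∠QZS = 31°  [WN∥ZS, corresponding at W]
2. ∠QSZ = 41°  [△QZS]
3. ∠QNW = 41°  [WN∥ZS, corresponding at N]

∠QNW = 41°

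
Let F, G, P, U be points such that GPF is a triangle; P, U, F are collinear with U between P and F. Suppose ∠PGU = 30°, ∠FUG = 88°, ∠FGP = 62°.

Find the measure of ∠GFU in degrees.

∠GFU = 60°

1. ∠GUP = 92°  [linear pair at U on PF]
2. ∠GPU = 58°  [△GPU]
3. ∠FPG = 58°  [U on ray PF]
4. ∠GFP = 60°  [△GPF]
5. ∠GFU = 60°  [U on ray FP]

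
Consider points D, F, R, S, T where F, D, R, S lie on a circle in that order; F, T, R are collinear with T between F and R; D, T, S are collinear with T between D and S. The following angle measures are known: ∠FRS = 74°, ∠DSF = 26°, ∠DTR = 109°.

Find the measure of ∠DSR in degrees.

1. ∠FDS = 74°  [same arc FS]
2. ∠DRF = 26°  [same arc FD]
3. ∠DFS = 80°  [△FDS]
4. ∠RDS = 45°  [△DTR]
5. ∠DRS = 100°  [cyclic FDRS, opposite ∠F+∠R]
6. ∠DSR = 35°  [△DRS]

∠DSR = 35°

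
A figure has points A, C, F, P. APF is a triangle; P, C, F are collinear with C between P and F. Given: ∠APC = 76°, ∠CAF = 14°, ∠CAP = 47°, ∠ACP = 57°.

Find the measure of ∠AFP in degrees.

∠AFP = 43°

1. ∠ACF = 123°  [linear pair at C on PF]
2. ∠AFC = 43°  [△ACF]
3. ∠AFP = 43°  [C on ray FP]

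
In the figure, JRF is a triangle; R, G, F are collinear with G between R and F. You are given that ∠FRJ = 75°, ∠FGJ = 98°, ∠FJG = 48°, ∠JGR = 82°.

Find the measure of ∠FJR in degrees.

∠FJR = 71°

1. ∠GFJ = 34°  [△JGF]
2. ∠JFR = 34°  [G on ray FR]
3. ∠FJR = 71°  [△JRF]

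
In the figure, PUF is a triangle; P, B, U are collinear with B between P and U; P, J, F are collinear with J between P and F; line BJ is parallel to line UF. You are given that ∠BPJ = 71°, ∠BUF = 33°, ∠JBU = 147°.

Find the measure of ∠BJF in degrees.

∠BJF = 104°

1. ∠JBP = 33°  [linear pair at B on PU]
2. ∠BJP = 76°  [△PBJ]
3. ∠BJF = 104°  [linear pair at J on PF]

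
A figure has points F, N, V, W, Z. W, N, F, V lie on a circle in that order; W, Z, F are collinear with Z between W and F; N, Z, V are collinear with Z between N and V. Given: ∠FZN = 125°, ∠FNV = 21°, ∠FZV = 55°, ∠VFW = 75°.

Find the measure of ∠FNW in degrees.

∠FNW = 96°

1. ∠NZW = 55°  [linear pair at Z on WF]
2. ∠NFW = 34°  [△NZF]
3. ∠VNW = 75°  [same arc WV]
4. ∠FWN = 50°  [△WZN]
5. ∠FNW = 96°  [△WNF]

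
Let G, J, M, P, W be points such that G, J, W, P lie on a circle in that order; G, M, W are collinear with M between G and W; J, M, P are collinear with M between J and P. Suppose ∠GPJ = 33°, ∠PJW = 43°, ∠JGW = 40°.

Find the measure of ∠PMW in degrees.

∠PMW = 76°

1. ∠PGW = 43°  [same arc WP]
2. ∠GMP = 104°  [△GMP]
3. ∠PMW = 76°  [linear pair at M on GW]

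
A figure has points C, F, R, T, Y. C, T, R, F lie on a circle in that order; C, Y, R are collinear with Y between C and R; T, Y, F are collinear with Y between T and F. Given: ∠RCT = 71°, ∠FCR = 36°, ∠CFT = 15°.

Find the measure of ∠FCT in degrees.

∠FCT = 107°

1. ∠RFT = 71°  [same arc TR]
2. ∠FTR = 36°  [same arc RF]
3. ∠FRT = 73°  [△TRF]
4. ∠FCT = 107°  [cyclic CTRF, opposite ∠C+∠R]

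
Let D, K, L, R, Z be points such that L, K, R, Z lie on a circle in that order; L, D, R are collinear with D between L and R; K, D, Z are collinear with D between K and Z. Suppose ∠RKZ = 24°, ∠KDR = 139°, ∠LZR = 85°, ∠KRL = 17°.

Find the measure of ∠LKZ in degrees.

1. ∠KDL = 41°  [linear pair at D on LR]
2. ∠LKR = 95°  [cyclic LKRZ, opposite ∠K+∠Z]
3. ∠KLR = 68°  [△LKR]
4. ∠LKZ = 71°  [△LDK]

∠LKZ = 71°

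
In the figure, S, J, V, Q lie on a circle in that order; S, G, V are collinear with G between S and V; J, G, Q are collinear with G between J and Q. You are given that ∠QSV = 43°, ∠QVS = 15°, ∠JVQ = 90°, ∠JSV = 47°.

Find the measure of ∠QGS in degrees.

∠QGS = 62°

1. ∠QJS = 15°  [same arc SQ]
2. ∠JSQ = 90°  [cyclic SJVQ, opposite ∠S+∠V]
3. ∠JQS = 75°  [△SJQ]
4. ∠QGS = 62°  [△SGQ]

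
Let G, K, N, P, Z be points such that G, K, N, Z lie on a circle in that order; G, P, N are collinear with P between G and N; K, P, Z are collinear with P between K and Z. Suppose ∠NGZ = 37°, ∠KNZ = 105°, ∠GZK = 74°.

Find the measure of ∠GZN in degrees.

∠GZN = 112°

1. ∠NKZ = 37°  [same arc NZ]
2. ∠GPZ = 69°  [△GPZ]
3. ∠KZN = 38°  [△KNZ]
4. ∠NPZ = 111°  [linear pair at P on GN]
5. ∠GNZ = 31°  [△NPZ]
6. ∠GZN = 112°  [△GNZ]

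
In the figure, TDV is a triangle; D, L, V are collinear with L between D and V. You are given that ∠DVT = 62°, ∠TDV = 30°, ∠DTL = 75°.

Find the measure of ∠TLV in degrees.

1. ∠LDT = 30°  [L on ray DV]
2. ∠DLT = 75°  [△TDL]
3. ∠TLV = 105°  [linear pair at L on DV]

∠TLV = 105°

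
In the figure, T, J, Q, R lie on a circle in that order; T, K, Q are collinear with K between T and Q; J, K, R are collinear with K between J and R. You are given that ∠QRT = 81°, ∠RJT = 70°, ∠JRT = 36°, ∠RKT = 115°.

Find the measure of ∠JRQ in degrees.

∠JRQ = 45°

1. ∠RQT = 70°  [same arc TR]
2. ∠QKR = 65°  [linear pair at K on TQ]
3. ∠JRQ = 45°  [△QKR]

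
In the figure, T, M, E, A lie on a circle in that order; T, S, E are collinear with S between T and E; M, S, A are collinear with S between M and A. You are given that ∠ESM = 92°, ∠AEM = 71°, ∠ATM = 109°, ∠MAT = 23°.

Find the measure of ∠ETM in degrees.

1. ∠MST = 88°  [linear pair at S on TE]
2. ∠AMT = 48°  [△TMA]
3. ∠ETM = 44°  [△TSM]

∠ETM = 44°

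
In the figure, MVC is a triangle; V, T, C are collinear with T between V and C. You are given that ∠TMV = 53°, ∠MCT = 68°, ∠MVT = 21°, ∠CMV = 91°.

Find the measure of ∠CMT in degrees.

∠CMT = 38°

1. ∠MTV = 106°  [△MVT]
2. ∠CTM = 74°  [linear pair at T on VC]
3. ∠CMT = 38°  [△MTC]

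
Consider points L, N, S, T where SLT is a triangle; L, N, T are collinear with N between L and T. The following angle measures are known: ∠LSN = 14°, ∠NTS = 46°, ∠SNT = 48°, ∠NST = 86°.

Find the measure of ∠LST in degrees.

∠LST = 100°

1. ∠LTS = 46°  [N on ray TL]
2. ∠LNS = 132°  [linear pair at N on LT]
3. ∠NLS = 34°  [△SLN]
4. ∠SLT = 34°  [N on ray LT]
5. ∠LST = 100°  [△SLT]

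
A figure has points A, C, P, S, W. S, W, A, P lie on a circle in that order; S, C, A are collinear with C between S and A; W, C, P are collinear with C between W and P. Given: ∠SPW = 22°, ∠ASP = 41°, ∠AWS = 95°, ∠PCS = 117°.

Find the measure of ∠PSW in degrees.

∠PSW = 104°

1. ∠APS = 85°  [cyclic SWAP, opposite ∠W+∠P]
2. ∠PAS = 54°  [△SAP]
3. ∠PWS = 54°  [same arc SP]
4. ∠PSW = 104°  [△SWP]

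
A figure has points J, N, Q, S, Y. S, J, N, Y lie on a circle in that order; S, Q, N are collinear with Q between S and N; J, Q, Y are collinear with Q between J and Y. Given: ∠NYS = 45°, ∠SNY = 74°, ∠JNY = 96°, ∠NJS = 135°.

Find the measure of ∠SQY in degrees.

∠SQY = 97°

1. ∠NSY = 61°  [△SNY]
2. ∠SJY = 74°  [same arc SY]
3. ∠JSY = 84°  [cyclic SJNY, opposite ∠S+∠N]
4. ∠JYS = 22°  [△SJY]
5. ∠SQY = 97°  [△SQY]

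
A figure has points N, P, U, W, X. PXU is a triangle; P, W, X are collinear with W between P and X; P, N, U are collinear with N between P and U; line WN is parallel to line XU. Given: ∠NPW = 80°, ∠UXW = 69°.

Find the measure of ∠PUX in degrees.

∠PUX = 31°

1. ∠UPX = 80°  [W on PX, N on PU]
2. ∠PXU = 69°  [W on ray XP]
3. ∠PUX = 31°  [△PXU]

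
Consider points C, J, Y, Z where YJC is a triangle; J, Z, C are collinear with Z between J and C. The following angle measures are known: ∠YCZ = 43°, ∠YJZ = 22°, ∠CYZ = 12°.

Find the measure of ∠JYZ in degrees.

∠JYZ = 103°

1. ∠CZY = 125°  [△YZC]
2. ∠JZY = 55°  [linear pair at Z on JC]
3. ∠JYZ = 103°  [△YJZ]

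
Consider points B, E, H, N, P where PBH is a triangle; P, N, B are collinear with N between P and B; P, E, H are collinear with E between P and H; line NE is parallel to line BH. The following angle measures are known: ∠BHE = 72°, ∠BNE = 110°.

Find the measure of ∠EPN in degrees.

∠EPN = 38°

1. ∠BHP = 72°  [E on ray HP]
2. ∠ENP = 70°  [linear pair at N on PB]
3. ∠NEP = 72°  [NE∥BH, corresponding at E]
4. ∠EPN = 38°  [△PNE]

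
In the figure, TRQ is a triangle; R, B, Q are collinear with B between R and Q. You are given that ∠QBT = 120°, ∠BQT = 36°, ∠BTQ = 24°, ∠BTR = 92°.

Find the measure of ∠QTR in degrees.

1. ∠RBT = 60°  [linear pair at B on RQ]
2. ∠RQT = 36°  [B on ray QR]
3. ∠BRT = 28°  [△TRB]
4. ∠QRT = 28°  [B on ray RQ]
5. ∠QTR = 116°  [△TRQ]

∠QTR = 116°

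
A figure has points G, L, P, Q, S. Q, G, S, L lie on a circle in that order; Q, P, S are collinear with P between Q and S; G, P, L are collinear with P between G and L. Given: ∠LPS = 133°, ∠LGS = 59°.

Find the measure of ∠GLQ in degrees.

1. ∠LPQ = 47°  [linear pair at P on QS]
2. ∠LQS = 59°  [same arc SL]
3. ∠GLQ = 74°  [△QPL]

∠GLQ = 74°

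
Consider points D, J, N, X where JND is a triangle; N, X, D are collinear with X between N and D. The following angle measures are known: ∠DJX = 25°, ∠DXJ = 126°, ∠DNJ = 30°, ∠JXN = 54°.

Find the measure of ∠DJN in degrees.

∠DJN = 121°

1. ∠JDX = 29°  [△JXD]
2. ∠JDN = 29°  [X on ray DN]
3. ∠DJN = 121°  [△JND]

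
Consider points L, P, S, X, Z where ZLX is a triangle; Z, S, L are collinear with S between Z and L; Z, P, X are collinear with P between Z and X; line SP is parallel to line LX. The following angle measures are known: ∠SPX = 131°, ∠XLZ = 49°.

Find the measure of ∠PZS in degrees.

∠PZS = 82°

1. ∠SPZ = 49°  [linear pair at P on ZX]
2. ∠PSZ = 49°  [SP∥LX, corresponding at S]
3. ∠PZS = 82°  [△ZSP]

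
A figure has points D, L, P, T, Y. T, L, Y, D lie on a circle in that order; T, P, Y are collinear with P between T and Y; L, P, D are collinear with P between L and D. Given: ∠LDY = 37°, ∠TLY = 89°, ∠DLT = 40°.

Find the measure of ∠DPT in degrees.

∠DPT = 77°

1. ∠LTY = 37°  [same arc LY]
2. ∠TDY = 91°  [cyclic TLYD, opposite ∠L+∠D]
3. ∠LYT = 54°  [△TLY]
4. ∠DYT = 40°  [same arc TD]
5. ∠DTY = 49°  [△TYD]
6. ∠LDT = 54°  [same arc TL]
7. ∠DPT = 77°  [△TPD]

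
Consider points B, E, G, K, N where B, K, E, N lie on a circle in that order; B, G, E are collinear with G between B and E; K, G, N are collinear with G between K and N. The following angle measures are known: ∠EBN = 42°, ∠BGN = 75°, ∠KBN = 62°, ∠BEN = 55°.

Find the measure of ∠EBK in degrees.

∠EBK = 20°

1. ∠BNK = 63°  [△BGN]
2. ∠EGK = 75°  [vertical angles at G]
3. ∠BKN = 55°  [△BKN]
4. ∠BGK = 105°  [linear pair at G on BE]
5. ∠EBK = 20°  [△BGK]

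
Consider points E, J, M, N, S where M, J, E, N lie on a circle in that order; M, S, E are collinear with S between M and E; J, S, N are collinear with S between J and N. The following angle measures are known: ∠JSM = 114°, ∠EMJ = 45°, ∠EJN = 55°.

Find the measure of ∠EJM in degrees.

1. ∠ESJ = 66°  [linear pair at S on ME]
2. ∠JEM = 59°  [△JSE]
3. ∠EJM = 76°  [△MJE]

∠EJM = 76°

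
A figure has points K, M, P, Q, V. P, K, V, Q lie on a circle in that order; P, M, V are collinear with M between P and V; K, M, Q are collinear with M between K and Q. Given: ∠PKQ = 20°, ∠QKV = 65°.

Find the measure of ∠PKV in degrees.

∠PKV = 85°

1. ∠PVQ = 20°  [same arc PQ]
2. ∠QPV = 65°  [same arc VQ]
3. ∠PQV = 95°  [△PVQ]
4. ∠PKV = 85°  [cyclic PKVQ, opposite ∠K+∠Q]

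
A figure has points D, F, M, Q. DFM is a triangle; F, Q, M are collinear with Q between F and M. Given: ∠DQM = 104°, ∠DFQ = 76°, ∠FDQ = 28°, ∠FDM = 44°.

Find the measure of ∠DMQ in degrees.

∠DMQ = 60°

1. ∠DFM = 76°  [Q on ray FM]
2. ∠DMF = 60°  [△DFM]
3. ∠DMQ = 60°  [Q on ray MF]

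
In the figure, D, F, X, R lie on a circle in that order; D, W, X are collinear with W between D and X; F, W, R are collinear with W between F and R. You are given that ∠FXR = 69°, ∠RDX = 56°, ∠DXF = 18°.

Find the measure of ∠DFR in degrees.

1. ∠FDR = 111°  [cyclic DFXR, opposite ∠D+∠X]
2. ∠DRF = 18°  [same arc DF]
3. ∠DFR = 51°  [△DFR]

∠DFR = 51°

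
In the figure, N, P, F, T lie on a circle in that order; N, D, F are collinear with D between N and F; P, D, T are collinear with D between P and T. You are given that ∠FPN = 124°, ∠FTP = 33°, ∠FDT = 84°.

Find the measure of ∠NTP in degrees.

1. ∠FTN = 56°  [cyclic NPFT, opposite ∠P+∠T]
2. ∠NFT = 63°  [△FDT]
3. ∠NDT = 96°  [linear pair at D on NF]
4. ∠FNT = 61°  [△NFT]
5. ∠NTP = 23°  [△NDT]

∠NTP = 23°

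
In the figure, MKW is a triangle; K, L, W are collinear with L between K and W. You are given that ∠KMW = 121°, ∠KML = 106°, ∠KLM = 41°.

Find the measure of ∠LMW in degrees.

∠LMW = 15°

1. ∠LKM = 33°  [△MKL]
2. ∠MLW = 139°  [linear pair at L on KW]
3. ∠MKW = 33°  [L on ray KW]
4. ∠KWM = 26°  [△MKW]
5. ∠LWM = 26°  [L on ray WK]
6. ∠LMW = 15°  [△MLW]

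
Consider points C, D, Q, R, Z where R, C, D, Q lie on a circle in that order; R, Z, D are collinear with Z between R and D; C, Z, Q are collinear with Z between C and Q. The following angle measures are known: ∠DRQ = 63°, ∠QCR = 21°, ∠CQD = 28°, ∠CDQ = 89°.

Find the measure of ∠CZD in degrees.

∠CZD = 49°

1. ∠CRD = 28°  [same arc CD]
2. ∠CZR = 131°  [△RZC]
3. ∠CZD = 49°  [linear pair at Z on RD]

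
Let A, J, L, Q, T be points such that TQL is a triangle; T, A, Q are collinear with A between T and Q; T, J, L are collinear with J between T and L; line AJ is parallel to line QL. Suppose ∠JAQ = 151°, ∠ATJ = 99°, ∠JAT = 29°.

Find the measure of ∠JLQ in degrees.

∠JLQ = 52°

1. ∠AJT = 52°  [△TAJ]
2. ∠AJL = 128°  [linear pair at J on TL]
3. ∠JLQ = 52°  [AJ∥QL, co-interior at L–J]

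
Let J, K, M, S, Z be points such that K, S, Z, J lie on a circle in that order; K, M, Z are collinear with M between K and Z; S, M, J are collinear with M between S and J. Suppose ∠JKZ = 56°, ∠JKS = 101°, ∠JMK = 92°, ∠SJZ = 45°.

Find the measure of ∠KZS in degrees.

∠KZS = 32°

1. ∠JSZ = 56°  [same arc ZJ]
2. ∠SMZ = 92°  [vertical angles at M]
3. ∠KZS = 32°  [△SMZ]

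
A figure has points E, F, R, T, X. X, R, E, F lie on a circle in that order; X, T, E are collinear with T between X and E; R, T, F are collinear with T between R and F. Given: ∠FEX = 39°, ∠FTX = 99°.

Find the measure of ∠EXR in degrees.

1. ∠FRX = 39°  [same arc XF]
2. ∠ETR = 99°  [vertical angles at T]
3. ∠RTX = 81°  [linear pair at T on XE]
4. ∠EXR = 60°  [△XTR]

∠EXR = 60°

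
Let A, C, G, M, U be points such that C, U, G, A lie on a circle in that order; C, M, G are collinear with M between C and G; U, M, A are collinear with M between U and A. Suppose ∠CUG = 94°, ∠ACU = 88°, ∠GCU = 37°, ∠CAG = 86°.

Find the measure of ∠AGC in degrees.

∠AGC = 43°

1. ∠CGU = 49°  [△CUG]
2. ∠CAU = 49°  [same arc CU]
3. ∠AUC = 43°  [△CUA]
4. ∠AGC = 43°  [same arc CA]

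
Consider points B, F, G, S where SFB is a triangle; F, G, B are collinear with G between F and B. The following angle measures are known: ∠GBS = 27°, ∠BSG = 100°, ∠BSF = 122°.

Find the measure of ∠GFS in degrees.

∠GFS = 31°

1. ∠FBS = 27°  [G on ray BF]
2. ∠BFS = 31°  [△SFB]
3. ∠GFS = 31°  [G on ray FB]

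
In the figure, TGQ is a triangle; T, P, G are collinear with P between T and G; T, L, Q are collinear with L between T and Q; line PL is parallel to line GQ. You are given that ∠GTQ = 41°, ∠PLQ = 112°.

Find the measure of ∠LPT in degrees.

∠LPT = 71°

1. ∠LTP = 41°  [P on TG, L on TQ]
2. ∠PLT = 68°  [linear pair at L on TQ]
3. ∠LPT = 71°  [△TPL]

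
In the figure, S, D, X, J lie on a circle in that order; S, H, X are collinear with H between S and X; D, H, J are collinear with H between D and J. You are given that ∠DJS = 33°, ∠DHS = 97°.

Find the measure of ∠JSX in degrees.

∠JSX = 64°

1. ∠DXS = 33°  [same arc SD]
2. ∠DHX = 83°  [linear pair at H on SX]
3. ∠JDX = 64°  [△DHX]
4. ∠JSX = 64°  [same arc XJ]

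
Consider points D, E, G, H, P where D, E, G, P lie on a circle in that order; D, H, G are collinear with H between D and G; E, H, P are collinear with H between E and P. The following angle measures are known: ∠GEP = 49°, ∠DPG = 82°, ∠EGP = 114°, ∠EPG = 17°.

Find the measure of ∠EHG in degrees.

1. ∠DEG = 98°  [cyclic DEGP, opposite ∠E+∠P]
2. ∠EDG = 17°  [same arc EG]
3. ∠DGE = 65°  [△DEG]
4. ∠EHG = 66°  [△EHG]

∠EHG = 66°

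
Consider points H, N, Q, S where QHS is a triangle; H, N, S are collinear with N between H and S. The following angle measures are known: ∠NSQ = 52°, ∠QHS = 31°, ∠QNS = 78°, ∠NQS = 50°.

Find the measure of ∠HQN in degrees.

∠HQN = 47°

1. ∠NHQ = 31°  [N on ray HS]
2. ∠HNQ = 102°  [linear pair at N on HS]
3. ∠HQN = 47°  [△QHN]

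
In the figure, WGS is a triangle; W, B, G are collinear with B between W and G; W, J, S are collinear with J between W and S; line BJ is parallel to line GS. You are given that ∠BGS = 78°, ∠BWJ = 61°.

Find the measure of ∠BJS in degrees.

1. ∠SGW = 78°  [B on ray GW]
2. ∠GWS = 61°  [B on WG, J on WS]
3. ∠GSW = 41°  [△WGS]
4. ∠BJW = 41°  [BJ∥GS, corresponding at J]
5. ∠BJS = 139°  [linear pair at J on WS]

∠BJS = 139°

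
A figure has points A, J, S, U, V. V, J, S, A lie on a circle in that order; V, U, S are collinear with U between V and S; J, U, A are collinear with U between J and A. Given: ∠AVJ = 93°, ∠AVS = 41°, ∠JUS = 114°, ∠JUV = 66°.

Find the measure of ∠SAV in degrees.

∠SAV = 77°

1. ∠ASJ = 87°  [cyclic VJSA, opposite ∠V+∠S]
2. ∠AJS = 41°  [same arc SA]
3. ∠AUS = 66°  [vertical angles at U]
4. ∠JAS = 52°  [△JSA]
5. ∠ASV = 62°  [△SUA]
6. ∠SAV = 77°  [△VSA]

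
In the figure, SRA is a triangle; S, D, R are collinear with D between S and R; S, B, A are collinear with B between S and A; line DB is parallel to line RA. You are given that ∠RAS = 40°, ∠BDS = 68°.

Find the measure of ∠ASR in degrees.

1. ∠DBS = 40°  [DB∥RA, corresponding at B]
2. ∠BSD = 72°  [△SDB]
3. ∠ASR = 72°  [D on SR, B on SA]

∠ASR = 72°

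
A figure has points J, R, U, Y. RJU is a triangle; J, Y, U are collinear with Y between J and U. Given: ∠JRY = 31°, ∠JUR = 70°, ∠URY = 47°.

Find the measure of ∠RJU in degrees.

∠RJU = 32°

1. ∠RUY = 70°  [Y on ray UJ]
2. ∠RYU = 63°  [△RYU]
3. ∠JYR = 117°  [linear pair at Y on JU]
4. ∠RJY = 32°  [△RJY]
5. ∠RJU = 32°  [Y on ray JU]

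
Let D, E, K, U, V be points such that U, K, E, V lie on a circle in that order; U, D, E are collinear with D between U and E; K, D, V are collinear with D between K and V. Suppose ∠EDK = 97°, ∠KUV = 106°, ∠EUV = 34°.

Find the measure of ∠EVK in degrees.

1. ∠KEV = 74°  [cyclic UKEV, opposite ∠U+∠E]
2. ∠EKV = 34°  [same arc EV]
3. ∠EVK = 72°  [△KEV]

∠EVK = 72°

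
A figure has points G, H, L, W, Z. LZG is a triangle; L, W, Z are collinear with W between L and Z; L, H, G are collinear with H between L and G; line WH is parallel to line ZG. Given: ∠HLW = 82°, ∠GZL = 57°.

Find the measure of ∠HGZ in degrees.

∠HGZ = 41°

1. ∠GLZ = 82°  [W on LZ, H on LG]
2. ∠LGZ = 41°  [△LZG]
3. ∠HGZ = 41°  [H on ray GL]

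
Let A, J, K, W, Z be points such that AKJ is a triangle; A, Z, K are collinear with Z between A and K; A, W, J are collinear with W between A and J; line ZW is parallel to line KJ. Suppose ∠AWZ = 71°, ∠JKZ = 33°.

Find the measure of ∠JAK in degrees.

1. ∠AJK = 71°  [ZW∥KJ, corresponding at W]
2. ∠AKJ = 33°  [Z on ray KA]
3. ∠JAK = 76°  [△AKJ]

∠JAK = 76°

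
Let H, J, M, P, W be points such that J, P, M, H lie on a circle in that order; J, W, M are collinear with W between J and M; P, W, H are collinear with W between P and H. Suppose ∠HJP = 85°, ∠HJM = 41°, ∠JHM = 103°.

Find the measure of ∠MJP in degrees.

1. ∠HMP = 95°  [cyclic JPMH, opposite ∠J+∠M]
2. ∠HPM = 41°  [same arc MH]
3. ∠MHP = 44°  [△PMH]
4. ∠MJP = 44°  [same arc PM]

∠MJP = 44°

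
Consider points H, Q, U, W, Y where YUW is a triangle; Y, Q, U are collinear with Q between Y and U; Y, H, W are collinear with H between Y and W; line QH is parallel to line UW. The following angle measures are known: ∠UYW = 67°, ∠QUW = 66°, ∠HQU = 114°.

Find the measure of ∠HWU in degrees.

1. ∠WUY = 66°  [Q on ray UY]
2. ∠UWY = 47°  [△YUW]
3. ∠HWU = 47°  [H on ray WY]

∠HWU = 47°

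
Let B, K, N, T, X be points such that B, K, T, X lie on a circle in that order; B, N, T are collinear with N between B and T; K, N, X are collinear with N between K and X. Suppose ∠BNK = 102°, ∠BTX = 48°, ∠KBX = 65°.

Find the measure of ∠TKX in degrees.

∠TKX = 35°

1. ∠TNX = 102°  [vertical angles at N]
2. ∠KXT = 30°  [△TNX]
3. ∠KTX = 115°  [cyclic BKTX, opposite ∠B+∠T]
4. ∠TKX = 35°  [△KTX]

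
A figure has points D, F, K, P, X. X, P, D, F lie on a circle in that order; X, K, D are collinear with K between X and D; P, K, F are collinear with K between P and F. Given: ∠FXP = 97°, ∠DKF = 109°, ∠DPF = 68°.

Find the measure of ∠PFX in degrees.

∠PFX = 41°

1. ∠FKX = 71°  [linear pair at K on XD]
2. ∠DXF = 68°  [same arc DF]
3. ∠PFX = 41°  [△XKF]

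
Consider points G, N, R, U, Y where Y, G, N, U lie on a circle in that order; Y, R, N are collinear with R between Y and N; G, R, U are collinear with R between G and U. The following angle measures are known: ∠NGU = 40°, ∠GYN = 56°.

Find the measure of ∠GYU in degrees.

1. ∠GUN = 56°  [same arc GN]
2. ∠GNU = 84°  [△GNU]
3. ∠GYU = 96°  [cyclic YGNU, opposite ∠Y+∠N]

∠GYU = 96°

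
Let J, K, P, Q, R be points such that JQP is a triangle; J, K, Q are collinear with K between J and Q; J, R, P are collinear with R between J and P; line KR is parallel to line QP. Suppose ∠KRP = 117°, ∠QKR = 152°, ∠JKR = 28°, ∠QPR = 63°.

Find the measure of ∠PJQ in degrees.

∠PJQ = 89°

1. ∠JRK = 63°  [linear pair at R on JP]
2. ∠KJR = 89°  [△JKR]
3. ∠PJQ = 89°  [K on JQ, R on JP]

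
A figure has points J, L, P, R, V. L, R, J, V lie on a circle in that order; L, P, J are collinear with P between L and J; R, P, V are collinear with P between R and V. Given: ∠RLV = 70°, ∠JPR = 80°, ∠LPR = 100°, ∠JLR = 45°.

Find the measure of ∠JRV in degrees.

1. ∠RJV = 110°  [cyclic LRJV, opposite ∠L+∠J]
2. ∠JVR = 45°  [same arc RJ]
3. ∠JRV = 25°  [△RJV]

∠JRV = 25°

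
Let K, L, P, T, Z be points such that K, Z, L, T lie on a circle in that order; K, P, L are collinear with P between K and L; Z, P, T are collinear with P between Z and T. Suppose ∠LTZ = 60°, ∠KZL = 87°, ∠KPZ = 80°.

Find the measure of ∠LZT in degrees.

∠LZT = 47°

1. ∠LKZ = 60°  [same arc ZL]
2. ∠KLZ = 33°  [△KZL]
3. ∠LPZ = 100°  [linear pair at P on KL]
4. ∠LZT = 47°  [△ZPL]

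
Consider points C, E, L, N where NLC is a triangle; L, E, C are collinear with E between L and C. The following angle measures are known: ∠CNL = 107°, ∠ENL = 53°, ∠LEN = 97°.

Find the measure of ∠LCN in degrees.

1. ∠ELN = 30°  [△NLE]
2. ∠CLN = 30°  [E on ray LC]
3. ∠LCN = 43°  [△NLC]

∠LCN = 43°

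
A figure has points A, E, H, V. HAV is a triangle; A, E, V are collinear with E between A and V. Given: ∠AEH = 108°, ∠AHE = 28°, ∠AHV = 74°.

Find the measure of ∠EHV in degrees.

1. ∠EAH = 44°  [△HAE]
2. ∠HEV = 72°  [linear pair at E on AV]
3. ∠HAV = 44°  [E on ray AV]
4. ∠AVH = 62°  [△HAV]
5. ∠EVH = 62°  [E on ray VA]
6. ∠EHV = 46°  [△HEV]

∠EHV = 46°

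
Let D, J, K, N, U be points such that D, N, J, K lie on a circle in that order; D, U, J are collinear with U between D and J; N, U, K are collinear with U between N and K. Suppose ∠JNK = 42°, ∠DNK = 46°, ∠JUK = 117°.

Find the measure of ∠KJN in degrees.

1. ∠DJK = 46°  [same arc DK]
2. ∠JKN = 17°  [△JUK]
3. ∠KJN = 121°  [△NJK]

∠KJN = 121°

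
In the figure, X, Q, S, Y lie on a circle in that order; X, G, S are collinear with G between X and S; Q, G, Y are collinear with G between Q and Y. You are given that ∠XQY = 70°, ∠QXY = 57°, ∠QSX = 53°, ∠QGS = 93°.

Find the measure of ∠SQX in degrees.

∠SQX = 104°

1. ∠QGX = 87°  [linear pair at G on XS]
2. ∠QXS = 23°  [△XGQ]
3. ∠SQX = 104°  [△XQS]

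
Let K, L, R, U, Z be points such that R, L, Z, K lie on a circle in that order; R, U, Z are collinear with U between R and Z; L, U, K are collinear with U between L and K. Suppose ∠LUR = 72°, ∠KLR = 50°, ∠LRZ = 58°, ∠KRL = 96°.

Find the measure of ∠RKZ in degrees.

1. ∠KUZ = 72°  [vertical angles at U]
2. ∠KZR = 50°  [same arc RK]
3. ∠LKR = 34°  [△RLK]
4. ∠KUR = 108°  [linear pair at U on RZ]
5. ∠KRZ = 38°  [△RUK]
6. ∠RKZ = 92°  [△RZK]

∠RKZ = 92°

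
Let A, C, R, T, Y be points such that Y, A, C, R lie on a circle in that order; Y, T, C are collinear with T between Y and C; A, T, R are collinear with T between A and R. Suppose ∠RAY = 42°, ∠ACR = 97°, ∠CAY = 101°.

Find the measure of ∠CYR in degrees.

∠CYR = 59°

1. ∠RCY = 42°  [same arc YR]
2. ∠CRY = 79°  [cyclic YACR, opposite ∠A+∠R]
3. ∠CYR = 59°  [△YCR]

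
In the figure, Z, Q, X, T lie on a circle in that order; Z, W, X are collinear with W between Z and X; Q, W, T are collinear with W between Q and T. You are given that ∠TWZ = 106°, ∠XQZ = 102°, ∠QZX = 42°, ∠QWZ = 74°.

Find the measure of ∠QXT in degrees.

1. ∠QWX = 106°  [vertical angles at W]
2. ∠QXZ = 36°  [△ZQX]
3. ∠QTX = 42°  [same arc QX]
4. ∠TQX = 38°  [△QWX]
5. ∠QXT = 100°  [△QXT]

∠QXT = 100°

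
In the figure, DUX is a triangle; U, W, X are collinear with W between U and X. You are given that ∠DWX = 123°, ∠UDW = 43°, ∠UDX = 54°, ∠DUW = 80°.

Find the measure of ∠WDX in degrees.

1. ∠DUX = 80°  [W on ray UX]
2. ∠DXU = 46°  [△DUX]
3. ∠DXW = 46°  [W on ray XU]
4. ∠WDX = 11°  [△DWX]

∠WDX = 11°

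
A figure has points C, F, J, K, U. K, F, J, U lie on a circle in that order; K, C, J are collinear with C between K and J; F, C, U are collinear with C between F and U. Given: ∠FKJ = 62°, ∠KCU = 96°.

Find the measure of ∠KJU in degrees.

1. ∠FUJ = 62°  [same arc FJ]
2. ∠JCU = 84°  [linear pair at C on KJ]
3. ∠KJU = 34°  [△JCU]

∠KJU = 34°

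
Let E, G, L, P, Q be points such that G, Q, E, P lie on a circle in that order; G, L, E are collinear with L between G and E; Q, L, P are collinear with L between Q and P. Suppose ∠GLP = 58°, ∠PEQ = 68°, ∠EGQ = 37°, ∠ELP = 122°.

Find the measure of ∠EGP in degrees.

1. ∠EPQ = 37°  [same arc QE]
2. ∠EQP = 75°  [△QEP]
3. ∠EGP = 75°  [same arc EP]

∠EGP = 75°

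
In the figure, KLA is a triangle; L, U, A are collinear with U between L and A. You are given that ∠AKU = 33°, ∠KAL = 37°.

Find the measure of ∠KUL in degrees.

∠KUL = 70°

1. ∠KAU = 37°  [U on ray AL]
2. ∠AUK = 110°  [△KUA]
3. ∠KUL = 70°  [linear pair at U on LA]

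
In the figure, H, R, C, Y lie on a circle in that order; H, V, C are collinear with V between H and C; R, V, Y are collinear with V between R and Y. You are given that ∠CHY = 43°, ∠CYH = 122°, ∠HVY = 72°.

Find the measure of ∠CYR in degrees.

∠CYR = 57°

1. ∠HCY = 15°  [△HCY]
2. ∠CVY = 108°  [linear pair at V on HC]
3. ∠CYR = 57°  [△CVY]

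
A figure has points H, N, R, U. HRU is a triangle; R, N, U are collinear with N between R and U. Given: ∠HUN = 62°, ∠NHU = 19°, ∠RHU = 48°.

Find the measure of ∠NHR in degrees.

1. ∠HNU = 99°  [△HNU]
2. ∠HUR = 62°  [N on ray UR]
3. ∠HRU = 70°  [△HRU]
4. ∠HNR = 81°  [linear pair at N on RU]
5. ∠HRN = 70°  [N on ray RU]
6. ∠NHR = 29°  [△HRN]

∠NHR = 29°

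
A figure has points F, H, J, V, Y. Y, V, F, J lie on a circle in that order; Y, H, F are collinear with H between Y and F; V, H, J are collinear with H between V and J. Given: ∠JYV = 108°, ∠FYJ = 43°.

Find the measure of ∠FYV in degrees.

∠FYV = 65°

1. ∠JFV = 72°  [cyclic YVFJ, opposite ∠Y+∠F]
2. ∠FVJ = 43°  [same arc FJ]
3. ∠FJV = 65°  [△VFJ]
4. ∠FYV = 65°  [same arc VF]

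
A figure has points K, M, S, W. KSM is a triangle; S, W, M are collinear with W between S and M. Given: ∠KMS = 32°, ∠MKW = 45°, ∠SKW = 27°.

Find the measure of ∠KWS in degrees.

∠KWS = 77°

1. ∠KMW = 32°  [W on ray MS]
2. ∠KWM = 103°  [△KWM]
3. ∠KWS = 77°  [linear pair at W on SM]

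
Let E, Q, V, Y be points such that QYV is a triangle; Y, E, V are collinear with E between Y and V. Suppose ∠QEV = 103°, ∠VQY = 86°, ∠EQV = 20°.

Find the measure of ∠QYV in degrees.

1. ∠EVQ = 57°  [△QEV]
2. ∠QVY = 57°  [E on ray VY]
3. ∠QYV = 37°  [△QYV]

∠QYV = 37°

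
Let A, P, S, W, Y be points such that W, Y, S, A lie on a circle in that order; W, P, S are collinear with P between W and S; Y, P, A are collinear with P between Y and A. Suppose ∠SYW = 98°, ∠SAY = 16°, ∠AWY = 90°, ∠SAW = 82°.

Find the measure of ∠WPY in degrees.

1. ∠SWY = 16°  [same arc YS]
2. ∠ASY = 90°  [cyclic WYSA, opposite ∠W+∠S]
3. ∠WSY = 66°  [△WYS]
4. ∠AYS = 74°  [△YSA]
5. ∠SPY = 40°  [△YPS]
6. ∠WPY = 140°  [linear pair at P on WS]

∠WPY = 140°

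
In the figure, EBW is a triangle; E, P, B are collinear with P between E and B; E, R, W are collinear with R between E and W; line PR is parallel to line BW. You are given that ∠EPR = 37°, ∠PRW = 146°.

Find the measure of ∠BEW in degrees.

1. ∠ERP = 34°  [linear pair at R on EW]
2. ∠PER = 109°  [△EPR]
3. ∠BEW = 109°  [P on EB, R on EW]

∠BEW = 109°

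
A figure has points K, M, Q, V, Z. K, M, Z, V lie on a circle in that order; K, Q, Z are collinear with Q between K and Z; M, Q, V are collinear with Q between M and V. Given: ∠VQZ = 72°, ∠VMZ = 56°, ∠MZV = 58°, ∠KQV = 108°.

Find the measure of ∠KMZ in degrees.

1. ∠MVZ = 66°  [△MZV]
2. ∠MQZ = 108°  [vertical angles at Q]
3. ∠MKZ = 66°  [same arc MZ]
4. ∠KZM = 16°  [△MQZ]
5. ∠KMZ = 98°  [△KMZ]

∠KMZ = 98°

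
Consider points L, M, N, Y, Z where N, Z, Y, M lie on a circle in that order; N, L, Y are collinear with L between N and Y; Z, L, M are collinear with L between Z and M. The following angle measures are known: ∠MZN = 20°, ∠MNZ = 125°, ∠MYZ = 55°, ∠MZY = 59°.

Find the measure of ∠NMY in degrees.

1. ∠MYN = 20°  [same arc NM]
2. ∠MNY = 59°  [same arc YM]
3. ∠NMY = 101°  [△NYM]

∠NMY = 101°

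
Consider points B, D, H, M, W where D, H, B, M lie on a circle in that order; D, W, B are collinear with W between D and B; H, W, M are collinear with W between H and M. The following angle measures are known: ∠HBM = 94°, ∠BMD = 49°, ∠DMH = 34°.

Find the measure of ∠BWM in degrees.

1. ∠HDM = 86°  [cyclic DHBM, opposite ∠D+∠B]
2. ∠BHD = 131°  [cyclic DHBM, opposite ∠H+∠M]
3. ∠DBH = 34°  [same arc DH]
4. ∠DHM = 60°  [△DHM]
5. ∠BDH = 15°  [△DHB]
6. ∠DBM = 60°  [same arc DM]
7. ∠BMH = 15°  [same arc HB]
8. ∠BWM = 105°  [△BWM]

∠BWM = 105°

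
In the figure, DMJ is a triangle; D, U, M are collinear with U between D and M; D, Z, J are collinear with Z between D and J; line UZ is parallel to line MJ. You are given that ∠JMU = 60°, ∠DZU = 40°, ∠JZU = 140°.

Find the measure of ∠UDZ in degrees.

1. ∠DMJ = 60°  [U on ray MD]
2. ∠DJM = 40°  [UZ∥MJ, corresponding at Z]
3. ∠JDM = 80°  [△DMJ]
4. ∠UDZ = 80°  [U on DM, Z on DJ]

∠UDZ = 80°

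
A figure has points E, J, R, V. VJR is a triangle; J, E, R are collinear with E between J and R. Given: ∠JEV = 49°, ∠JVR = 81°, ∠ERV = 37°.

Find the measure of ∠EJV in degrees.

∠EJV = 62°

1. ∠JRV = 37°  [E on ray RJ]
2. ∠RJV = 62°  [△VJR]
3. ∠EJV = 62°  [E on ray JR]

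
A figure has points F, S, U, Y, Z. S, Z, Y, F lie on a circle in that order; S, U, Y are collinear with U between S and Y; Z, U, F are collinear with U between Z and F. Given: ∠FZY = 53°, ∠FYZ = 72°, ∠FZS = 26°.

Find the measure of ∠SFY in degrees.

1. ∠FSY = 53°  [same arc YF]
2. ∠FYS = 26°  [same arc SF]
3. ∠SFY = 101°  [△SYF]

∠SFY = 101°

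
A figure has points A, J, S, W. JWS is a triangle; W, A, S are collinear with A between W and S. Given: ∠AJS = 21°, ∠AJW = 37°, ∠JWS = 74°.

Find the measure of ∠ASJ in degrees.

1. ∠AWJ = 74°  [A on ray WS]
2. ∠JAW = 69°  [△JWA]
3. ∠JAS = 111°  [linear pair at A on WS]
4. ∠ASJ = 48°  [△JAS]

∠ASJ = 48°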